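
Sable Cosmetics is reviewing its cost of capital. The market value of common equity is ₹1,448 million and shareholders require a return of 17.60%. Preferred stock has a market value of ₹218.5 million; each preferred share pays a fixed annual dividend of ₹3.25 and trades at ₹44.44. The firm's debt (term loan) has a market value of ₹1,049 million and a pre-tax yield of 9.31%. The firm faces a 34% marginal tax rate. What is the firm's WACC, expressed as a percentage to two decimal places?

12.35%

Cost of preferred: Rp = 3.25 / 44.44 = 7.3132%.
Total capital V = 1448 + 218.5 + 1049 = 2715.5.
Equity: weight = 1448/2715.5 = 0.5332; cost = 17.6%.
Preferred: weight = 218.5/2715.5 = 0.0805; cost = 7.3132%.
Term loan: weight = 1049/2715.5 = 0.3863; after-tax cost = 9.31% × (1 − 34%) = 6.1446%.
WACC = 0.5332 × 17.6000% + 0.0805 × 7.3132% + 0.3863 × 6.1446% = 12.3471%.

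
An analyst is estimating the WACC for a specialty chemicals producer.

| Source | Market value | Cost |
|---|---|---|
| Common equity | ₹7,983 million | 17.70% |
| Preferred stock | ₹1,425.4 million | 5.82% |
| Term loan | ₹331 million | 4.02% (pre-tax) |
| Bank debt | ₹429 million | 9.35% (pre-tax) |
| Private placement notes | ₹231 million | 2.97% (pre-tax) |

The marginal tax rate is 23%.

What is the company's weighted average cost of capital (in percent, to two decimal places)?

Total capital V = 7983 + 1425.4 + 331 + 429 + 231 = 10399.4.
Equity: weight = 7983/10399.4 = 0.7676; cost = 17.7%.
Preferred: weight = 1425.4/10399.4 = 0.1371; cost = 5.82%.
Term loan: weight = 331/10399.4 = 0.0318; after-tax cost = 4.02% × (1 − 23%) = 3.0954%.
Bank debt: weight = 429/10399.4 = 0.0413; after-tax cost = 9.35% × (1 − 23%) = 7.1995%.
Private placement notes: weight = 231/10399.4 = 0.0222; after-tax cost = 2.97% × (1 − 23%) = 2.2869%.
WACC = 0.7676 × 17.7000% + 0.1371 × 5.8200% + 0.0318 × 3.0954% + 0.0413 × 7.1995% + 0.0222 × 2.2869% = 14.8313%.

14.83%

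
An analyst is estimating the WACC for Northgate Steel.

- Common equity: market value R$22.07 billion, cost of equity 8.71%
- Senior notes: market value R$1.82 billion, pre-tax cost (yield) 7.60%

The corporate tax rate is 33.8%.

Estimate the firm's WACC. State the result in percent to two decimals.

Total capital V = 22.07 + 1.82 = 23.89.
Equity: weight = 22.07/23.89 = 0.9238; cost = 8.71%.
Senior notes: weight = 1.82/23.89 = 0.0762; after-tax cost = 7.6% × (1 − 33.8%) = 5.0312%.
WACC = 0.9238 × 8.7100% + 0.0762 × 5.0312% = 8.4297%.

8.43%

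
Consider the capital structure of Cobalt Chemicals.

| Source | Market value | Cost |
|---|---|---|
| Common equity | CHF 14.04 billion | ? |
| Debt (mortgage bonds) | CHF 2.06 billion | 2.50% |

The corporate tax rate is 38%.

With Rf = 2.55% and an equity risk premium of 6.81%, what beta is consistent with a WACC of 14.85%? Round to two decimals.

Total capital V = 14.04 + 2.06 = 16.1.
Equity weight = 14.04/16.1 = 0.8720.
Mortgage bonds weight = 2.06/16.1 = 0.1280.
Debt contribution = 0.1280 × 2.5% × (1 − 38%) = 0.1983%.
Required equity contribution = 14.85% − 0.1983% = 14.6517%  ⇒  Re = 16.8014%.
CAPM: 16.8014% = 2.55% + β × 6.81%  ⇒  β = 2.0927.

2.09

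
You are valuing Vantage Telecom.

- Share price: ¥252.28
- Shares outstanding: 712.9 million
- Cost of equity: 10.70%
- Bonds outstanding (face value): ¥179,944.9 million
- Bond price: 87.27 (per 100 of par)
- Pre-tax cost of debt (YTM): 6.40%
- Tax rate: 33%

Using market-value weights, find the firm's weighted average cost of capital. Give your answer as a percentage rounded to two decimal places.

Market value of equity E = 252.28 × 712.9m = 179850.412m. Market value of debt D = 179944.9m × 87.27/100 = 157037.91423m.
Total capital V = 179850.412 + 157037.91423 = 336888.32623.
Equity: weight = 179850.412/336888.32623 = 0.5339; cost = 10.7%.
Bonds outstanding: weight = 157037.91423/336888.32623 = 0.4661; after-tax cost = 6.4% × (1 − 33%) = 4.2880%.
WACC = 0.5339 × 10.7000% + 0.4661 × 4.2880% = 7.7111%.

7.71%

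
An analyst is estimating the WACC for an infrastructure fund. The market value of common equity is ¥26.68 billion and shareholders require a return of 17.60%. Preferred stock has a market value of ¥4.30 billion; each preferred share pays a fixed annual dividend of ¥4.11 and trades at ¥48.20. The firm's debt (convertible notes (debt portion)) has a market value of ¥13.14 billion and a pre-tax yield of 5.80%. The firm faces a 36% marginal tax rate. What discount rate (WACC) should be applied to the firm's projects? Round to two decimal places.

Cost of preferred: Rp = 4.11 / 48.2 = 8.5270%.
Total capital V = 26.68 + 4.3 + 13.14 = 44.12.
Equity: weight = 26.68/44.12 = 0.6047; cost = 17.6%.
Preferred: weight = 4.3/44.12 = 0.0975; cost = 8.527%.
Convertible notes (debt portion): weight = 13.14/44.12 = 0.2978; after-tax cost = 5.8% × (1 − 36%) = 3.7120%.
WACC = 0.6047 × 17.6000% + 0.0975 × 8.5270% + 0.2978 × 3.7120% = 12.5796%.

12.58%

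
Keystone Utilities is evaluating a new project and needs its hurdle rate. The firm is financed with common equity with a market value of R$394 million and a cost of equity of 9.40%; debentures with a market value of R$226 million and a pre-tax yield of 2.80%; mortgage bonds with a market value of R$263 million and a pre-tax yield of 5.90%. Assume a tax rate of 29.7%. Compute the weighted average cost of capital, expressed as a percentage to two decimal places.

5.93%

Total capital V = 394 + 226 + 263 = 883.
Equity: weight = 394/883 = 0.4462; cost = 9.4%.
Debentures: weight = 226/883 = 0.2559; after-tax cost = 2.8% × (1 − 29.7%) = 1.9684%.
Mortgage bonds: weight = 263/883 = 0.2978; after-tax cost = 5.9% × (1 − 29.7%) = 4.1477%.
WACC = 0.4462 × 9.4000% + 0.2559 × 1.9684% + 0.2978 × 4.1477% = 5.9335%.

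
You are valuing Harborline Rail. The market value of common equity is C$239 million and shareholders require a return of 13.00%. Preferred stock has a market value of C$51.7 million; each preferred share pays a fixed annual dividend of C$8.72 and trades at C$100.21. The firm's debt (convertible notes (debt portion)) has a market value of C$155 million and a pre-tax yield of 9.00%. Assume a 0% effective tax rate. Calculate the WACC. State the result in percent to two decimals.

Cost of preferred: Rp = 8.72 / 100.21 = 8.7017%.
Total capital V = 239 + 51.7 + 155 = 445.7.
Equity: weight = 239/445.7 = 0.5362; cost = 13%.
Preferred: weight = 51.7/445.7 = 0.1160; cost = 8.7017%.
Convertible notes (debt portion): weight = 155/445.7 = 0.3478; after-tax cost = 9% × (1 − 0%) = 9.0000%.
WACC = 0.5362 × 13.0000% + 0.1160 × 8.7017% + 0.3478 × 9.0000% = 11.1103%.

11.11%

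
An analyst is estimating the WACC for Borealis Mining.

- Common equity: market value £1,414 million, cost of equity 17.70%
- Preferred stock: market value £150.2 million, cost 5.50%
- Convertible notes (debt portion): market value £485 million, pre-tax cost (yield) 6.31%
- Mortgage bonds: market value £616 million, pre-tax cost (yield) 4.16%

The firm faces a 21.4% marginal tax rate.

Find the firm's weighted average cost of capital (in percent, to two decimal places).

11.36%

Total capital V = 1414 + 150.2 + 485 + 616 = 2665.2.
Equity: weight = 1414/2665.2 = 0.5305; cost = 17.7%.
Preferred: weight = 150.2/2665.2 = 0.0564; cost = 5.5%.
Convertible notes (debt portion): weight = 485/2665.2 = 0.1820; after-tax cost = 6.31% × (1 − 21.4%) = 4.9597%.
Mortgage bonds: weight = 616/2665.2 = 0.2311; after-tax cost = 4.16% × (1 − 21.4%) = 3.2698%.
WACC = 0.5305 × 17.7000% + 0.0564 × 5.5000% + 0.1820 × 4.9597% + 0.2311 × 3.2698% = 11.3588%.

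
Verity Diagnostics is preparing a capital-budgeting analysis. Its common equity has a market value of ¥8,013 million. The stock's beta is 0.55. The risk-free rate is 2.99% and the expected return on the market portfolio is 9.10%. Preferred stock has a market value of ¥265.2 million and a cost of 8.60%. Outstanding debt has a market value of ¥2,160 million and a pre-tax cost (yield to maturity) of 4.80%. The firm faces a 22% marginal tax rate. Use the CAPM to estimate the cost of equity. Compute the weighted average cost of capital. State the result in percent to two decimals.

Market risk premium = 9.1% − 2.99% = 6.11%.
Cost of equity via CAPM: Re = 2.99% + 0.55 × 6.11% = 6.3505%.
Total capital V = 8013 + 265.2 + 2160 = 10438.2.
Equity: weight = 8013/10438.2 = 0.7677; cost = 6.3505%.
Preferred: weight = 265.2/10438.2 = 0.0254; cost = 8.6%.
Debt: weight = 2160/10438.2 = 0.2069; after-tax cost = 4.8% × (1 − 22%) = 3.7440%.
WACC = 0.7677 × 6.3505% + 0.0254 × 8.6000% + 0.2069 × 3.7440% = 5.8683%.

5.87%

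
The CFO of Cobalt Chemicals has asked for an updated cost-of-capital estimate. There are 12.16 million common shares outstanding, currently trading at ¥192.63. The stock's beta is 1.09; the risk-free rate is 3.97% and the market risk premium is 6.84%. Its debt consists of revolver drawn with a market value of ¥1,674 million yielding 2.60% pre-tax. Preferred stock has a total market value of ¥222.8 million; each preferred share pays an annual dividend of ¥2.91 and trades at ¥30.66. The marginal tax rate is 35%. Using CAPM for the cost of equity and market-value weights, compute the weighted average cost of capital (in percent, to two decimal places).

Cost of equity via CAPM: Re = 3.97% + 1.09 × 6.84% = 11.4256%.
Cost of preferred: Rp = 2.91 / 30.66 = 9.4912%.
Market value of equity E = 192.63 × 12.16m = 2342.3808m.
Total capital V = 2342.3808 + 222.8 + 1674 = 4239.1808.
Equity: weight = 2342.3808/4239.1808 = 0.5526; cost = 11.4256%.
Preferred: weight = 222.8/4239.1808 = 0.0526; cost = 9.4912%.
Revolver drawn: weight = 1674/4239.1808 = 0.3949; after-tax cost = 2.6% × (1 − 35%) = 1.6900%.
WACC = 0.5526 × 11.4256% + 0.0526 × 9.4912% + 0.3949 × 1.6900% = 7.4795%.

7.48%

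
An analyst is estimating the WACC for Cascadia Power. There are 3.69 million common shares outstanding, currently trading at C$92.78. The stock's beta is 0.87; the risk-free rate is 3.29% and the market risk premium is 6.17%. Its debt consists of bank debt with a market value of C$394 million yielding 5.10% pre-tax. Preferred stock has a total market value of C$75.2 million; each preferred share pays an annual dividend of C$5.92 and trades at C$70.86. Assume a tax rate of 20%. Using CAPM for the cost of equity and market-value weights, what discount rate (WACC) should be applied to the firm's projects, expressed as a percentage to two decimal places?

6.41%

Cost of equity via CAPM: Re = 3.29% + 0.87 × 6.17% = 8.6579%.
Cost of preferred: Rp = 5.92 / 70.86 = 8.3545%.
Market value of equity E = 92.78 × 3.69m = 342.3582m.
Total capital V = 342.3582 + 75.2 + 394 = 811.5582.
Equity: weight = 342.3582/811.5582 = 0.4219; cost = 8.6579%.
Preferred: weight = 75.2/811.5582 = 0.0927; cost = 8.3545%.
Bank debt: weight = 394/811.5582 = 0.4855; after-tax cost = 5.1% × (1 − 20%) = 4.0800%.
WACC = 0.4219 × 8.6579% + 0.0927 × 8.3545% + 0.4855 × 4.0800% = 6.4073%.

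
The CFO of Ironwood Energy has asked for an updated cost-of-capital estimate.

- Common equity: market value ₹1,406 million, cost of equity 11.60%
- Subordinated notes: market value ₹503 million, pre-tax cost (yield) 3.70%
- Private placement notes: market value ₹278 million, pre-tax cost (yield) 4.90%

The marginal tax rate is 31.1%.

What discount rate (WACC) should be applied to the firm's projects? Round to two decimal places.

Total capital V = 1406 + 503 + 278 = 2187.
Equity: weight = 1406/2187 = 0.6429; cost = 11.6%.
Subordinated notes: weight = 503/2187 = 0.2300; after-tax cost = 3.7% × (1 − 31.1%) = 2.5493%.
Private placement notes: weight = 278/2187 = 0.1271; after-tax cost = 4.9% × (1 − 31.1%) = 3.3761%.
WACC = 0.6429 × 11.6000% + 0.2300 × 2.5493% + 0.1271 × 3.3761% = 8.4730%.

8.47%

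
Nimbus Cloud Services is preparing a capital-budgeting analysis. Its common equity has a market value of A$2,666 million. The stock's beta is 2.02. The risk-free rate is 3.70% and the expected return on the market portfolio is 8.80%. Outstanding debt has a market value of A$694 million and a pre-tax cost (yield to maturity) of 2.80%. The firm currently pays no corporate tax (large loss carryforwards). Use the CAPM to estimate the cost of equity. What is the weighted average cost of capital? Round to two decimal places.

Market risk premium = 8.8% − 3.7% = 5.1%.
Cost of equity via CAPM: Re = 3.7% + 2.02 × 5.1% = 14.0020%.
Total capital V = 2666 + 694 = 3360.
Equity: weight = 2666/3360 = 0.7935; cost = 14.002%.
Debt: weight = 694/3360 = 0.2065; after-tax cost = 2.8% × (1 − 0%) = 2.8000%.
WACC = 0.7935 × 14.0020% + 0.2065 × 2.8000% = 11.6883%.

11.69%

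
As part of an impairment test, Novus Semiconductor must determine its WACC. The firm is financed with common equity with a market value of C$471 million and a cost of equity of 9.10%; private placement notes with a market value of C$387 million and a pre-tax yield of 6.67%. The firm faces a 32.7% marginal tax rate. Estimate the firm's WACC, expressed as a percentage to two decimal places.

Total capital V = 471 + 387 = 858.
Equity: weight = 471/858 = 0.5490; cost = 9.1%.
Private placement notes: weight = 387/858 = 0.4510; after-tax cost = 6.67% × (1 − 32.7%) = 4.4889%.
WACC = 0.5490 × 9.1000% + 0.4510 × 4.4889% = 7.0202%.

7.02%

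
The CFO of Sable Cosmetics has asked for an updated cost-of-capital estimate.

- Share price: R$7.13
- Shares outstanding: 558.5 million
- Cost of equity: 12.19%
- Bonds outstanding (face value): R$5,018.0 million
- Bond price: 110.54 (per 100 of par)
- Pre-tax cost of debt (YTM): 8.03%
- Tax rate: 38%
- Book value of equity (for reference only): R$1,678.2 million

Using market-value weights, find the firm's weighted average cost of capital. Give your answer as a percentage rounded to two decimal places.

Market value of equity E = 7.13 × 558.5m = 3982.105m. Market value of debt D = 5018m × 110.54/100 = 5546.8972m.
Total capital V = 3982.105 + 5546.8972 = 9529.0022.
Equity: weight = 3982.105/9529.0022 = 0.4179; cost = 12.19%.
Bonds outstanding: weight = 5546.8972/9529.0022 = 0.5821; after-tax cost = 8.03% × (1 − 38%) = 4.9786%.
WACC = 0.4179 × 12.1900% + 0.5821 × 4.9786% = 7.9922%.

7.99%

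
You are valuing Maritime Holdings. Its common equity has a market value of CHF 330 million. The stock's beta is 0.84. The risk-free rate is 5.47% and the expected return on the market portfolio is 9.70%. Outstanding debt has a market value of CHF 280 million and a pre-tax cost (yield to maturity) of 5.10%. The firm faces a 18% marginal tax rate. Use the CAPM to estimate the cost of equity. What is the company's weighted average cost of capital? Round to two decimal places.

Market risk premium = 9.7% − 5.47% = 4.23%.
Cost of equity via CAPM: Re = 5.47% + 0.84 × 4.23% = 9.0232%.
Total capital V = 330 + 280 = 610.
Equity: weight = 330/610 = 0.5410; cost = 9.0232%.
Debt: weight = 280/610 = 0.4590; after-tax cost = 5.1% × (1 − 18%) = 4.1820%.
WACC = 0.5410 × 9.0232% + 0.4590 × 4.1820% = 6.8010%.

6.80%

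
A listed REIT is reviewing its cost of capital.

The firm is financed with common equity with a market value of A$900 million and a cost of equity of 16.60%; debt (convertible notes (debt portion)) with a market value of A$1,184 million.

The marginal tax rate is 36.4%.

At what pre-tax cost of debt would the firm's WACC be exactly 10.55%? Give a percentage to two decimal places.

9.36%

Total capital V = 900 + 1184 = 2084.
Equity weight = 900/2084 = 0.4319.
Convertible notes (debt portion) weight = 1184/2084 = 0.5681.
Equity contribution = 0.4319 × 16.6% = 7.1689%.
Remaining for debt = 10.55% − 7.1689% = 3.3811%.
Rd × (1 − 36.4%) × 0.5681 = 3.3811%  ⇒  Rd = 9.3572%.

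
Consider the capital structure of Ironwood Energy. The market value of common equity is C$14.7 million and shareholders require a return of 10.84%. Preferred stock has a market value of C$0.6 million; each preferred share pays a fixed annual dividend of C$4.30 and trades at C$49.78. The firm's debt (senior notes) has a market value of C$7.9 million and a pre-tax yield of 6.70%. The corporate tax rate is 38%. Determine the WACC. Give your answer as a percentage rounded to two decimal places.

8.51%

Cost of preferred: Rp = 4.3 / 49.78 = 8.6380%.
Total capital V = 14.7 + 0.6 + 7.9 = 23.2.
Equity: weight = 14.7/23.2 = 0.6336; cost = 10.84%.
Preferred: weight = 0.6/23.2 = 0.0259; cost = 8.638%.
Senior notes: weight = 7.9/23.2 = 0.3405; after-tax cost = 6.7% × (1 − 38%) = 4.1540%.
WACC = 0.6336 × 10.8400% + 0.0259 × 8.6380% + 0.3405 × 4.1540% = 8.5064%.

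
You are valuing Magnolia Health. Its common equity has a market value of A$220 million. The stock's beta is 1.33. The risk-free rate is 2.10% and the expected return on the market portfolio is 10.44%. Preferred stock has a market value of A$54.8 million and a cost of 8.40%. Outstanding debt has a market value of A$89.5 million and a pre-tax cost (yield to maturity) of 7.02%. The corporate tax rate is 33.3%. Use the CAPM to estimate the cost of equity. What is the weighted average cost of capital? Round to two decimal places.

10.38%

Market risk premium = 10.44% − 2.1% = 8.34%.
Cost of equity via CAPM: Re = 2.1% + 1.33 × 8.34% = 13.1922%.
Total capital V = 220 + 54.8 + 89.5 = 364.3.
Equity: weight = 220/364.3 = 0.6039; cost = 13.1922%.
Preferred: weight = 54.8/364.3 = 0.1504; cost = 8.4%.
Debt: weight = 89.5/364.3 = 0.2457; after-tax cost = 7.02% × (1 − 33.3%) = 4.6823%.
WACC = 0.6039 × 13.1922% + 0.1504 × 8.4000% + 0.2457 × 4.6823% = 10.3807%.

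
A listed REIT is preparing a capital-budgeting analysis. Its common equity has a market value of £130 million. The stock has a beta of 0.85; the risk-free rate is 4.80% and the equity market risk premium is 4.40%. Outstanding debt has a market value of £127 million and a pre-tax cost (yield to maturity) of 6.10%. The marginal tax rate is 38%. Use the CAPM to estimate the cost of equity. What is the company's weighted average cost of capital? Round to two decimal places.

Cost of equity via CAPM: Re = 4.8% + 0.85 × 4.4% = 8.5400%.
Total capital V = 130 + 127 = 257.
Equity: weight = 130/257 = 0.5058; cost = 8.54%.
Debt: weight = 127/257 = 0.4942; after-tax cost = 6.1% × (1 − 38%) = 3.7820%.
WACC = 0.5058 × 8.5400% + 0.4942 × 3.7820% = 6.1888%.

6.19%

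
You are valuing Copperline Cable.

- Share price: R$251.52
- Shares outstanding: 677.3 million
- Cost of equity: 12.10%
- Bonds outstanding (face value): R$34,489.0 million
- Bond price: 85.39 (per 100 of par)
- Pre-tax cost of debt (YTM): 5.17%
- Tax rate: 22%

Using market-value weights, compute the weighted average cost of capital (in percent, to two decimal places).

10.91%

Market value of equity E = 251.52 × 677.3m = 170354.496m. Market value of debt D = 34489m × 85.39/100 = 29450.1571m.
Total capital V = 170354.496 + 29450.1571 = 199804.6531.
Equity: weight = 170354.496/199804.6531 = 0.8526; cost = 12.1%.
Bonds outstanding: weight = 29450.1571/199804.6531 = 0.1474; after-tax cost = 5.17% × (1 − 22%) = 4.0326%.
WACC = 0.8526 × 12.1000% + 0.1474 × 4.0326% = 10.9109%.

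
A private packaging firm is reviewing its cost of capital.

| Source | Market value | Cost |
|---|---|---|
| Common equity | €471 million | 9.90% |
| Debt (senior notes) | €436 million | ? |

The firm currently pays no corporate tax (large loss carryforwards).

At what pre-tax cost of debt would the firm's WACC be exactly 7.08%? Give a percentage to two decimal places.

4.03%

Total capital V = 471 + 436 = 907.
Equity weight = 471/907 = 0.5193.
Senior notes weight = 436/907 = 0.4807.
Equity contribution = 0.5193 × 9.9% = 5.1410%.
Remaining for debt = 7.08% − 5.1410% = 1.9390%.
Rd × (1 − 0%) × 0.4807 = 1.9390%  ⇒  Rd = 4.0336%.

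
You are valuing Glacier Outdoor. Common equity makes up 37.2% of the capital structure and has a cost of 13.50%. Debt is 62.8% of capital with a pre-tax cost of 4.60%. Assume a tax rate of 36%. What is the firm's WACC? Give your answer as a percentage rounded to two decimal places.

After-tax cost of debt = 4.6% × (1 − 36%) = 2.9440%.
WACC = 0.372 × 13.5000% + 0.628 × 2.9440% = 6.8708%.

6.87%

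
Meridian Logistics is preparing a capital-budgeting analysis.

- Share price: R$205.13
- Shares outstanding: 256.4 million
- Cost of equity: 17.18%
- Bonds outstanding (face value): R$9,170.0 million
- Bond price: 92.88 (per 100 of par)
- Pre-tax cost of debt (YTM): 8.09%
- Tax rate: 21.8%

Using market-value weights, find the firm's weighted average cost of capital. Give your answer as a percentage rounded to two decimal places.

Market value of equity E = 205.13 × 256.4m = 52595.332m. Market value of debt D = 9170m × 92.88/100 = 8517.096m.
Total capital V = 52595.332 + 8517.096 = 61112.428.
Equity: weight = 52595.332/61112.428 = 0.8606; cost = 17.18%.
Bonds outstanding: weight = 8517.096/61112.428 = 0.1394; after-tax cost = 8.09% × (1 − 21.8%) = 6.3264%.
WACC = 0.8606 × 17.1800% + 0.1394 × 6.3264% = 15.6674%.

15.67%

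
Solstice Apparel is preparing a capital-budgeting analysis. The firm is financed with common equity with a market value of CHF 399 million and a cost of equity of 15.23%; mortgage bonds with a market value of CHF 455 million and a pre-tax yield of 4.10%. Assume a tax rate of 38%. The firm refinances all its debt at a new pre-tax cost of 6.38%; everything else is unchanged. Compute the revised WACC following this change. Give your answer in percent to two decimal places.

9.22%

After the change:
Total capital V = 399 + 455 = 854.
Equity: weight = 399/854 = 0.4672; cost = 15.23%.
Mortgage bonds: weight = 455/854 = 0.5328; after-tax cost = 6.38% × (1 − 38%) = 3.9556%.
WACC = 0.4672 × 15.2300% + 0.5328 × 3.9556% = 9.2231%.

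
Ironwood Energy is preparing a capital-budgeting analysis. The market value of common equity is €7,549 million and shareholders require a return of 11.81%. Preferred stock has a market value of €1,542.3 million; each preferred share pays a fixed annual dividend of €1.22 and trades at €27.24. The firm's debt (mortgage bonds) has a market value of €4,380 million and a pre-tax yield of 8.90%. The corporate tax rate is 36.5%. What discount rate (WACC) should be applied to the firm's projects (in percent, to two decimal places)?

8.97%

Cost of preferred: Rp = 1.22 / 27.24 = 4.4787%.
Total capital V = 7549 + 1542.3 + 4380 = 13471.3.
Equity: weight = 7549/13471.3 = 0.5604; cost = 11.81%.
Preferred: weight = 1542.3/13471.3 = 0.1145; cost = 4.4787%.
Mortgage bonds: weight = 4380/13471.3 = 0.3251; after-tax cost = 8.9% × (1 − 36.5%) = 5.6515%.
WACC = 0.5604 × 11.8100% + 0.1145 × 4.4787% + 0.3251 × 5.6515% = 8.9683%.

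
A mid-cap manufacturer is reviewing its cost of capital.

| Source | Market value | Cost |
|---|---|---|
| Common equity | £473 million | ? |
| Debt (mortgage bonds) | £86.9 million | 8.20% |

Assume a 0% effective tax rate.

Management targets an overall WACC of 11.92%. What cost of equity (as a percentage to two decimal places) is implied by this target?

12.60%

Total capital V = 473 + 86.9 = 559.9.
Equity weight = 473/559.9 = 0.8448.
Mortgage bonds weight = 86.9/559.9 = 0.1552.
Debt contribution = 0.1552 × 8.2% × (1 − 0%) = 1.2727%.
Required equity contribution = 11.92% − 1.2727% = 10.6473%.
Re = 10.6473% / 0.8448 = 12.6034%.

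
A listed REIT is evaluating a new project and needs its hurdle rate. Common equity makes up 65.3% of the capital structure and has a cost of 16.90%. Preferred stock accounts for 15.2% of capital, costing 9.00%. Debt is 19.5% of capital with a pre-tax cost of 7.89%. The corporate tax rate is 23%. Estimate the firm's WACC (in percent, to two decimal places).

13.59%

After-tax cost of debt = 7.89% × (1 − 23%) = 6.0753%.
WACC = 0.653 × 16.9000% + 0.152 × 9.0000% + 0.195 × 6.0753% = 13.5884%.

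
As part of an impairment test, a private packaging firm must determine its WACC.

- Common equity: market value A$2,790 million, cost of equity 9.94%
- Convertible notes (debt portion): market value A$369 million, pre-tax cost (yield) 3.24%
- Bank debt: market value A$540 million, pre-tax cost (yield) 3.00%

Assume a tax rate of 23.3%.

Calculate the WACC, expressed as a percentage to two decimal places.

Total capital V = 2790 + 369 + 540 = 3699.
Equity: weight = 2790/3699 = 0.7543; cost = 9.94%.
Convertible notes (debt portion): weight = 369/3699 = 0.0998; after-tax cost = 3.24% × (1 − 23.3%) = 2.4851%.
Bank debt: weight = 540/3699 = 0.1460; after-tax cost = 3% × (1 − 23.3%) = 2.3010%.
WACC = 0.7543 × 9.9400% + 0.0998 × 2.4851% + 0.1460 × 2.3010% = 8.0811%.

8.08%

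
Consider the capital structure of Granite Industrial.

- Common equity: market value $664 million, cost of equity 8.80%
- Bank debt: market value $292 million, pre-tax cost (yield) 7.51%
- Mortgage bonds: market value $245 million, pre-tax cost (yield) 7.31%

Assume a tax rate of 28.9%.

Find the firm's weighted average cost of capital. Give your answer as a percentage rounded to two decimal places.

Total capital V = 664 + 292 + 245 = 1201.
Equity: weight = 664/1201 = 0.5529; cost = 8.8%.
Bank debt: weight = 292/1201 = 0.2431; after-tax cost = 7.51% × (1 − 28.9%) = 5.3396%.
Mortgage bonds: weight = 245/1201 = 0.2040; after-tax cost = 7.31% × (1 − 28.9%) = 5.1974%.
WACC = 0.5529 × 8.8000% + 0.2431 × 5.3396% + 0.2040 × 5.1974% = 7.2238%.

7.22%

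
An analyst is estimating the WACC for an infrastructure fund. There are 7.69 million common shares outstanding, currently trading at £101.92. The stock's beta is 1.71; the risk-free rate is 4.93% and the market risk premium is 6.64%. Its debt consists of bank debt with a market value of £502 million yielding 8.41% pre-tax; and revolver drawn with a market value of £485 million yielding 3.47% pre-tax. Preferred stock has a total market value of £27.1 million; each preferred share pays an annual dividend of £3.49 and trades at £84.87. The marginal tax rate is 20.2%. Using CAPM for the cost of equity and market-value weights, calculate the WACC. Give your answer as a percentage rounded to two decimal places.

9.78%

Cost of equity via CAPM: Re = 4.93% + 1.71 × 6.64% = 16.2844%.
Cost of preferred: Rp = 3.49 / 84.87 = 4.1122%.
Market value of equity E = 101.92 × 7.69m = 783.7648m.
Total capital V = 783.7648 + 27.1 + 502 + 485 = 1797.8648.
Equity: weight = 783.7648/1797.8648 = 0.4359; cost = 16.2844%.
Preferred: weight = 27.1/1797.8648 = 0.0151; cost = 4.1122%.
Bank debt: weight = 502/1797.8648 = 0.2792; after-tax cost = 8.41% × (1 − 20.2%) = 6.7112%.
Revolver drawn: weight = 485/1797.8648 = 0.2698; after-tax cost = 3.47% × (1 − 20.2%) = 2.7691%.
WACC = 0.4359 × 16.2844% + 0.0151 × 4.1122% + 0.2792 × 6.7112% + 0.2698 × 2.7691% = 9.7819%.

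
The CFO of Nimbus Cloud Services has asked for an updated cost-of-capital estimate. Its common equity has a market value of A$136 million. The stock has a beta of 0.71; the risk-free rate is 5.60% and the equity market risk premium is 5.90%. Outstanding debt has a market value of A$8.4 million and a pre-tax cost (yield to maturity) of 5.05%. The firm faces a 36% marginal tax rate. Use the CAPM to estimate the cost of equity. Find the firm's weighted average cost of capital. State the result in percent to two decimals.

Cost of equity via CAPM: Re = 5.6% + 0.71 × 5.9% = 9.7890%.
Total capital V = 136 + 8.4 = 144.4.
Equity: weight = 136/144.4 = 0.9418; cost = 9.789%.
Debt: weight = 8.4/144.4 = 0.0582; after-tax cost = 5.05% × (1 − 36%) = 3.2320%.
WACC = 0.9418 × 9.7890% + 0.0582 × 3.2320% = 9.4076%.

9.41%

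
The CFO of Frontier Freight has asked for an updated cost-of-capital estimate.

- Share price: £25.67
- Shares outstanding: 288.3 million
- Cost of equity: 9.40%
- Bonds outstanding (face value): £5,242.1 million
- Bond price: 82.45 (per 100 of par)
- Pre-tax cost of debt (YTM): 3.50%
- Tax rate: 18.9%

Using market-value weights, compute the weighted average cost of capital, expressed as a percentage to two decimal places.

6.98%

Market value of equity E = 25.67 × 288.3m = 7400.661m. Market value of debt D = 5242.1m × 82.45/100 = 4322.11145m.
Total capital V = 7400.661 + 4322.11145 = 11722.77245.
Equity: weight = 7400.661/11722.77245 = 0.6313; cost = 9.4%.
Bonds outstanding: weight = 4322.11145/11722.77245 = 0.3687; after-tax cost = 3.5% × (1 − 18.9%) = 2.8385%.
WACC = 0.6313 × 9.4000% + 0.3687 × 2.8385% = 6.9808%.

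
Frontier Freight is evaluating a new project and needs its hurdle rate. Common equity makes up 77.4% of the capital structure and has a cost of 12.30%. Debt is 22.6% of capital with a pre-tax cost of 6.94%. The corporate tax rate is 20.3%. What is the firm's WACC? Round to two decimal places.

10.77%

After-tax cost of debt = 6.94% × (1 − 20.3%) = 5.5312%.
WACC = 0.774 × 12.3000% + 0.226 × 5.5312% = 10.7702%.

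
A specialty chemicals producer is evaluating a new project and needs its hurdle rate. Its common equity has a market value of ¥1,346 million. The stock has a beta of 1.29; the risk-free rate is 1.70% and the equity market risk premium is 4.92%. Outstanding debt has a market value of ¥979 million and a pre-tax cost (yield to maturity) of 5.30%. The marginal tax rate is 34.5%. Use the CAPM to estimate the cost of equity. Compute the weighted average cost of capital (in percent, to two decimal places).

6.12%

Cost of equity via CAPM: Re = 1.7% + 1.29 × 4.92% = 8.0468%.
Total capital V = 1346 + 979 = 2325.
Equity: weight = 1346/2325 = 0.5789; cost = 8.0468%.
Debt: weight = 979/2325 = 0.4211; after-tax cost = 5.3% × (1 − 34.5%) = 3.4715%.
WACC = 0.5789 × 8.0468% + 0.4211 × 3.4715% = 6.1203%.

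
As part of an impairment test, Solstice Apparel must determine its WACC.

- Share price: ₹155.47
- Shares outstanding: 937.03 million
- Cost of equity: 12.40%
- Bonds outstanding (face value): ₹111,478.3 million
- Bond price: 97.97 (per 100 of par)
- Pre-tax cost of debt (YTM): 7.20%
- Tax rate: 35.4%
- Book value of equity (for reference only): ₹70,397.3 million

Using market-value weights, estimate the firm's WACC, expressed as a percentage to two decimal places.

Market value of equity E = 155.47 × 937.03m = 145680.0541m. Market value of debt D = 111478.3m × 97.97/100 = 109215.29051m.
Total capital V = 145680.0541 + 109215.29051 = 254895.34461.
Equity: weight = 145680.0541/254895.34461 = 0.5715; cost = 12.4%.
Bonds outstanding: weight = 109215.29051/254895.34461 = 0.4285; after-tax cost = 7.2% × (1 − 35.4%) = 4.6512%.
WACC = 0.5715 × 12.4000% + 0.4285 × 4.6512% = 9.0799%.

9.08%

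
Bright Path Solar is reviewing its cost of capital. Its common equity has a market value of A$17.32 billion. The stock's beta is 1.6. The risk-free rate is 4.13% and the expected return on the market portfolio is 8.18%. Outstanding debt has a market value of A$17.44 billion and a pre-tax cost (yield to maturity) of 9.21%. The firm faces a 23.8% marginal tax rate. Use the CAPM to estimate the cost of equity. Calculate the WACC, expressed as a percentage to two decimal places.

8.81%

Market risk premium = 8.18% − 4.13% = 4.05%.
Cost of equity via CAPM: Re = 4.13% + 1.6 × 4.05% = 10.6100%.
Total capital V = 17.32 + 17.44 = 34.76.
Equity: weight = 17.32/34.76 = 0.4983; cost = 10.61%.
Debt: weight = 17.44/34.76 = 0.5017; after-tax cost = 9.21% × (1 − 23.8%) = 7.0180%.
WACC = 0.4983 × 10.6100% + 0.5017 × 7.0180% = 8.8078%.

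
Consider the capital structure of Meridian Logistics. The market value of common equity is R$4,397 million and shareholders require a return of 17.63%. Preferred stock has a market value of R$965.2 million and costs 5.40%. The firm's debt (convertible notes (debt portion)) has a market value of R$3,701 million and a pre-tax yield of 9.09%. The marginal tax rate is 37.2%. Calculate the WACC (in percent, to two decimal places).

11.46%

Total capital V = 4397 + 965.2 + 3701 = 9063.2.
Equity: weight = 4397/9063.2 = 0.4851; cost = 17.63%.
Preferred: weight = 965.2/9063.2 = 0.1065; cost = 5.4%.
Convertible notes (debt portion): weight = 3701/9063.2 = 0.4084; after-tax cost = 9.09% × (1 − 37.2%) = 5.7085%.
WACC = 0.4851 × 17.6300% + 0.1065 × 5.4000% + 0.4084 × 5.7085% = 11.4594%.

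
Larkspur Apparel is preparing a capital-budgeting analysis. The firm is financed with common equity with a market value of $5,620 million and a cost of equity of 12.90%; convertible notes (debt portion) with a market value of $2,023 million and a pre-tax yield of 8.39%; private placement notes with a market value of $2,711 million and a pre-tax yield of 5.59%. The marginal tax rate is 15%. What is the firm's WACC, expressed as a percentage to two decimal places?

9.64%

Total capital V = 5620 + 2023 + 2711 = 10354.
Equity: weight = 5620/10354 = 0.5428; cost = 12.9%.
Convertible notes (debt portion): weight = 2023/10354 = 0.1954; after-tax cost = 8.39% × (1 − 15%) = 7.1315%.
Private placement notes: weight = 2711/10354 = 0.2618; after-tax cost = 5.59% × (1 − 15%) = 4.7515%.
WACC = 0.5428 × 12.9000% + 0.1954 × 7.1315% + 0.2618 × 4.7515% = 9.6394%.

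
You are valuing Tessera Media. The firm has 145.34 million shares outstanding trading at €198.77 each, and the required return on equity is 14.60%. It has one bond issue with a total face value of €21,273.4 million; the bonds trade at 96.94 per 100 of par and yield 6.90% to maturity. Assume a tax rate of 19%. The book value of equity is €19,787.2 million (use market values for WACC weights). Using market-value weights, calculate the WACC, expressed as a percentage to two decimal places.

10.85%

Market value of equity E = 198.77 × 145.34m = 28889.2318m. Market value of debt D = 21273.4m × 96.94/100 = 20622.43396m.
Total capital V = 28889.2318 + 20622.43396 = 49511.66576.
Equity: weight = 28889.2318/49511.66576 = 0.5835; cost = 14.6%.
Bonds outstanding: weight = 20622.43396/49511.66576 = 0.4165; after-tax cost = 6.9% × (1 − 19%) = 5.5890%.
WACC = 0.5835 × 14.6000% + 0.4165 × 5.5890% = 10.8468%.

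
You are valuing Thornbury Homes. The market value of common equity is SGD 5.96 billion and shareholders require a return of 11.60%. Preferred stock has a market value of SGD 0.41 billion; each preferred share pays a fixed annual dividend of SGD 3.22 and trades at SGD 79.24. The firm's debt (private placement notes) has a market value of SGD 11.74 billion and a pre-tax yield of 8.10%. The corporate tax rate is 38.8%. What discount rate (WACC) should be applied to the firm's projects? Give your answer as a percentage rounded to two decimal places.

Cost of preferred: Rp = 3.22 / 79.24 = 4.0636%.
Total capital V = 5.96 + 0.41 + 11.74 = 18.11.
Equity: weight = 5.96/18.11 = 0.3291; cost = 11.6%.
Preferred: weight = 0.41/18.11 = 0.0226; cost = 4.0636%.
Private placement notes: weight = 11.74/18.11 = 0.6483; after-tax cost = 8.1% × (1 − 38.8%) = 4.9572%.
WACC = 0.3291 × 11.6000% + 0.0226 × 4.0636% + 0.6483 × 4.9572% = 7.1231%.

7.12%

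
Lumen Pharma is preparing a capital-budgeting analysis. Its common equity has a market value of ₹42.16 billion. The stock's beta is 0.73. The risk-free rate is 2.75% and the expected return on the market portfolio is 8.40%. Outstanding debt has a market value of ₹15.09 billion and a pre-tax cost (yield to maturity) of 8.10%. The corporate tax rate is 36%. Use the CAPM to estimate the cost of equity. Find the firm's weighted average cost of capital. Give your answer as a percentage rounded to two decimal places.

Market risk premium = 8.4% − 2.75% = 5.65%.
Cost of equity via CAPM: Re = 2.75% + 0.73 × 5.65% = 6.8745%.
Total capital V = 42.16 + 15.09 = 57.25.
Equity: weight = 42.16/57.25 = 0.7364; cost = 6.8745%.
Debt: weight = 15.09/57.25 = 0.2636; after-tax cost = 8.1% × (1 − 36%) = 5.1840%.
WACC = 0.7364 × 6.8745% + 0.2636 × 5.1840% = 6.4289%.

6.43%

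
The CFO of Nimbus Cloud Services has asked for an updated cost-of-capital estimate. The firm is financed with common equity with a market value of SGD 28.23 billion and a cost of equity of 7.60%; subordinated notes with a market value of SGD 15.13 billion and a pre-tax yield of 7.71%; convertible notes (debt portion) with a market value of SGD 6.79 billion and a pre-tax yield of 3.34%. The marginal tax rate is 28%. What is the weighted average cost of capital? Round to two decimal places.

Total capital V = 28.23 + 15.13 + 6.79 = 50.15.
Equity: weight = 28.23/50.15 = 0.5629; cost = 7.6%.
Subordinated notes: weight = 15.13/50.15 = 0.3017; after-tax cost = 7.71% × (1 − 28%) = 5.5512%.
Convertible notes (debt portion): weight = 6.79/50.15 = 0.1354; after-tax cost = 3.34% × (1 − 28%) = 2.4048%.
WACC = 0.5629 × 7.6000% + 0.3017 × 5.5512% + 0.1354 × 2.4048% = 6.2785%.

6.28%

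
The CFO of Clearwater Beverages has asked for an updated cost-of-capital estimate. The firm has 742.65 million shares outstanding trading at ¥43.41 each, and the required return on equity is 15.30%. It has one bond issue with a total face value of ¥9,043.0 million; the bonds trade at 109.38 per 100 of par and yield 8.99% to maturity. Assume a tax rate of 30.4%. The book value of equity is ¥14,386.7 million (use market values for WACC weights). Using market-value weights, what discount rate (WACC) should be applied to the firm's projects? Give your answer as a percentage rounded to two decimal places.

13.18%

Market value of equity E = 43.41 × 742.65m = 32238.4365m. Market value of debt D = 9043m × 109.38/100 = 9891.2334m.
Total capital V = 32238.4365 + 9891.2334 = 42129.6699.
Equity: weight = 32238.4365/42129.6699 = 0.7652; cost = 15.3%.
Bonds outstanding: weight = 9891.2334/42129.6699 = 0.2348; after-tax cost = 8.99% × (1 − 30.4%) = 6.2570%.
WACC = 0.7652 × 15.3000% + 0.2348 × 6.2570% = 13.1769%.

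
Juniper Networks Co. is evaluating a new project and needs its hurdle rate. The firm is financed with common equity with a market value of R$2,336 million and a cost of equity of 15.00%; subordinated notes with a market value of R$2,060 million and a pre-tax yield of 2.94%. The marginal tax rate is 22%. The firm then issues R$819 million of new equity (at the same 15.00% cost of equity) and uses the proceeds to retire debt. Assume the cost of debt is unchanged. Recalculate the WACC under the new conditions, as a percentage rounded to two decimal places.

11.41%

After the change:
Total capital V = 3155 + 1241 = 4396.
Equity: weight = 3155/4396 = 0.7177; cost = 15%.
Subordinated notes: weight = 1241/4396 = 0.2823; after-tax cost = 2.94% × (1 − 22%) = 2.2932%.
WACC = 0.7177 × 15.0000% + 0.2823 × 2.2932% = 11.4128%.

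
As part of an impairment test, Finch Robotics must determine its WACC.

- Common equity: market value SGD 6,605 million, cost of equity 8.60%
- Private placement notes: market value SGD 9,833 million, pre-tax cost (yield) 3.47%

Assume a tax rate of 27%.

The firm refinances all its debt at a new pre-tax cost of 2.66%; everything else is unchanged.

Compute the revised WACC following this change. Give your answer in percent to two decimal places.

After the change:
Total capital V = 6605 + 9833 = 16438.
Equity: weight = 6605/16438 = 0.4018; cost = 8.6%.
Private placement notes: weight = 9833/16438 = 0.5982; after-tax cost = 2.66% × (1 − 27%) = 1.9418%.
WACC = 0.4018 × 8.6000% + 0.5982 × 1.9418% = 4.6172%.

4.62%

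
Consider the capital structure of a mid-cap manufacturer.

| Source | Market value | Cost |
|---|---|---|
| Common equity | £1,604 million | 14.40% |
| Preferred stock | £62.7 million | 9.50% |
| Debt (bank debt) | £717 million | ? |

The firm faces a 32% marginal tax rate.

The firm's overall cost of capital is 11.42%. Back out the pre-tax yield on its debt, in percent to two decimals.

Total capital V = 1604 + 62.7 + 717 = 2383.7.
Equity weight = 1604/2383.7 = 0.6729.
Preferred weight = 62.7/2383.7 = 0.0263.
Bank debt weight = 717/2383.7 = 0.3008.
Equity contribution = 0.6729 × 14.4% = 9.6898%.
Preferred contribution = 0.0263 × 9.5% = 0.2499%.
Remaining for debt = 11.42% − 9.9397% = 1.4803%.
Rd × (1 − 32%) × 0.3008 = 1.4803%  ⇒  Rd = 7.2373%.

7.24%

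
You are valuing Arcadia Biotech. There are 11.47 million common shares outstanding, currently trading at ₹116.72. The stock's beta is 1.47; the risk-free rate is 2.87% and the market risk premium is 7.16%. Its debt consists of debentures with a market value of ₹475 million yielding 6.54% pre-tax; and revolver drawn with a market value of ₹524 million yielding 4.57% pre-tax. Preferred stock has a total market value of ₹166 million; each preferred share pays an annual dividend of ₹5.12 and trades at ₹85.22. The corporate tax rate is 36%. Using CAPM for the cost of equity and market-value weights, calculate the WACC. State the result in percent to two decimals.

8.97%

Cost of equity via CAPM: Re = 2.87% + 1.47 × 7.16% = 13.3952%.
Cost of preferred: Rp = 5.12 / 85.22 = 6.0080%.
Market value of equity E = 116.72 × 11.47m = 1338.7784m.
Total capital V = 1338.7784 + 166 + 475 + 524 = 2503.7784.
Equity: weight = 1338.7784/2503.7784 = 0.5347; cost = 13.3952%.
Preferred: weight = 166/2503.7784 = 0.0663; cost = 6.008%.
Debentures: weight = 475/2503.7784 = 0.1897; after-tax cost = 6.54% × (1 − 36%) = 4.1856%.
Revolver drawn: weight = 524/2503.7784 = 0.2093; after-tax cost = 4.57% × (1 − 36%) = 2.9248%.
WACC = 0.5347 × 13.3952% + 0.0663 × 6.0080% + 0.1897 × 4.1856% + 0.2093 × 2.9248% = 8.9670%.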